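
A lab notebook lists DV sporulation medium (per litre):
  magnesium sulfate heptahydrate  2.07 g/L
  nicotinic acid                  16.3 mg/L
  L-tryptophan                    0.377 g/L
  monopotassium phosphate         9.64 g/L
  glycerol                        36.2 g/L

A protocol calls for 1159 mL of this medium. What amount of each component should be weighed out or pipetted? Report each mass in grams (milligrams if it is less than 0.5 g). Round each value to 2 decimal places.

Working volume: 1159 mL = 1.159 L.
magnesium sulfate heptahydrate: 2.07 g/L × 1.159 L = 2.40 g
nicotinic acid: 16.3 mg/L × 1.159 L = 18.89 mg
L-tryptophan: 0.377 g/L × 1.159 L = 0.436943 g = 436.94 mg
monopotassium phosphate: 9.64 g/L × 1.159 L = 11.17 g
glycerol: 36.2 g/L × 1.159 L = 41.96 g

magnesium sulfate heptahydrate 2.40 g; nicotinic acid 18.89 mg; L-tryptophan 436.94 mg; monopotassium phosphate 11.17 g; glycerol 41.96 g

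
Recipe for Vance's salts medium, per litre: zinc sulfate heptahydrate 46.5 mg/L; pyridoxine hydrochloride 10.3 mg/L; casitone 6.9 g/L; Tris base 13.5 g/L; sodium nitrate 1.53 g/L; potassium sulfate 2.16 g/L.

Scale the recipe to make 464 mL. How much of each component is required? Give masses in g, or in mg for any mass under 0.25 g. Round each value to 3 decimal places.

Target volume = 464 mL = 0.464 L.
zinc sulfate heptahydrate: 46.5 mg/L × 0.464 L = 21.576 mg
pyridoxine hydrochloride: 10.3 mg/L × 0.464 L = 4.779 mg
casitone: 6.9 g/L × 0.464 L = 3.202 g
Tris base: 13.5 g/L × 0.464 L = 6.264 g
sodium nitrate: 1.53 g/L × 0.464 L = 0.710 g
potassium sulfate: 2.16 g/L × 0.464 L = 1.002 g

zinc sulfate heptahydrate 21.576 mg; pyridoxine hydrochloride 4.779 mg; casitone 3.202 g; Tris base 6.264 g; sodium nitrate 0.710 g; potassium sulfate 1.002 g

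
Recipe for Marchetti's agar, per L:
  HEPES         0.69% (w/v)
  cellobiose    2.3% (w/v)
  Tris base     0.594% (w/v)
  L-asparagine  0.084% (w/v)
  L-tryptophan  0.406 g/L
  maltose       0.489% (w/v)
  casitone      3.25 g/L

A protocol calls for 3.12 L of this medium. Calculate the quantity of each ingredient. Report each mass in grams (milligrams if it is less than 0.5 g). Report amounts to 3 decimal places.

HEPES 21.528 g; cellobiose 71.760 g; Tris base 18.533 g; L-asparagine 2.621 g; L-tryptophan 1.267 g; maltose 15.257 g; casitone 10.140 g

Scale factor relative to 1 L: 3.12.
HEPES: 0.69% w/v = 6.9 g/L → 6.9 × 3.12 L = 21.528 g
cellobiose: 2.3% w/v = 23 g/L → 23 × 3.12 L = 71.760 g
Tris base: 0.594 g per 100 mL × 3120 mL ÷ 100 = 18.533 g
L-asparagine: 0.084 g per 100 mL × 3120 mL ÷ 100 = 2.621 g
L-tryptophan: 0.406 g/L × 3.12 L = 1.267 g
maltose: 0.489% w/v = 4.89 g/L → 4.89 × 3.12 L = 15.257 g
casitone: 3.25 g/L × 3.12 L = 10.140 g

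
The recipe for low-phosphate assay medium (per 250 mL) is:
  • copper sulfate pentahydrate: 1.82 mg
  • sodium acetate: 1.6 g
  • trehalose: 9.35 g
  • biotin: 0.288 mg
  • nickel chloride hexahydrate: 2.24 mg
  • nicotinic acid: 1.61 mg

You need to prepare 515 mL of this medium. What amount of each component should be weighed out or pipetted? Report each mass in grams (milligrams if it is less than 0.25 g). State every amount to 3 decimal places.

Ratio of target to recipe volume: 515 / 250 = 2.06.
copper sulfate pentahydrate: 1.82 mg × (515 mL / 250 mL) = 3.749 mg
sodium acetate: 1.6 g × (515 mL / 250 mL) = 3.296 g
trehalose: 9.35 g × (515 mL / 250 mL) = 19.261 g
biotin: 0.288 mg × (515 mL / 250 mL) = 0.593 mg
nickel chloride hexahydrate: 2.24 mg × (515 mL / 250 mL) = 4.614 mg
nicotinic acid: 1.61 mg × (515 mL / 250 mL) = 3.317 mg

copper sulfate pentahydrate 3.749 mg; sodium acetate 3.296 g; trehalose 19.261 g; biotin 0.593 mg; nickel chloride hexahydrate 4.614 mg; nicotinic acid 3.317 mg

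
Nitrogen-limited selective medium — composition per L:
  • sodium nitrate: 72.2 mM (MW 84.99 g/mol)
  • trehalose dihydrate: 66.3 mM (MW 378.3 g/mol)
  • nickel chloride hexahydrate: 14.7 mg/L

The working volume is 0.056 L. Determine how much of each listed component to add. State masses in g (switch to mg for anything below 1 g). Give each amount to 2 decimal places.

sodium nitrate 343.63 mg; trehalose dihydrate 1.40 g; nickel chloride hexahydrate 0.82 mg

Working volume: 0.056 L.
sodium nitrate: 72.2 mmol/L × 84.99 mg/mmol × 0.056 L = 343.63 mg
trehalose dihydrate: 66.3 mmol/L × 378.3 g/mol × 0.056 L ÷ 1000 = 1.40 g
nickel chloride hexahydrate: 14.7 mg/L × 0.056 L = 0.82 mg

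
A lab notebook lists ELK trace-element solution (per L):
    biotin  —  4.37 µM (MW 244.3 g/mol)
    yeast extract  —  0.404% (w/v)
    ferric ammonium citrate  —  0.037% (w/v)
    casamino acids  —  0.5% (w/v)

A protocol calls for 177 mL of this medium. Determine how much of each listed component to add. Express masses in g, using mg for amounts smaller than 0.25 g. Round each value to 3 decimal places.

biotin 0.189 mg; yeast extract 0.715 g; ferric ammonium citrate 65.490 mg; casamino acids 0.885 g

Target volume = 177 mL = 0.177 L.
biotin: 4.37 µmol/L × 244.3 g/mol × 0.177 L ÷ 1000 = 0.189 mg
yeast extract: 0.404% w/v = 4.04 g/L → 4.04 × 0.177 L = 0.715 g
ferric ammonium citrate: 0.037 g per 100 mL × 177 mL ÷ 100 = 0.06549 g = 65.490 mg
casamino acids: 0.5% w/v = 5 g/L → 5 × 0.177 L = 0.885 g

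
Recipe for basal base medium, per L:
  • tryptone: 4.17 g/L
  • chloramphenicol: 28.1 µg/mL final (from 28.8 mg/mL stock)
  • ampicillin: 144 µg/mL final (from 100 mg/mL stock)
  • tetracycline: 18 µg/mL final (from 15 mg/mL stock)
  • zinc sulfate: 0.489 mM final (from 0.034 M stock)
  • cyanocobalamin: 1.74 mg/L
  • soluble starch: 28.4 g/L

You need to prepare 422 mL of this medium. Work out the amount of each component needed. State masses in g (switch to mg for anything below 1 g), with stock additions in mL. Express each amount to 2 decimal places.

tryptone 1.76 g; chloramphenicol 0.41 mL; ampicillin 0.61 mL; tetracycline 0.51 mL; zinc sulfate 6.07 mL; cyanocobalamin 0.73 mg; soluble starch 11.98 g

Target volume = 422 mL = 0.422 L.
tryptone: 4.17 g/L × 0.422 L = 1.76 g
chloramphenicol: C1V1 = C2V2 → 28.1 µg/mL × 422 mL ÷ 28800 µg/mL = 0.41 mL
ampicillin: C1V1 = C2V2 → 144 µg/mL × 422 mL ÷ 100000 µg/mL = 0.61 mL
tetracycline: C1V1 = C2V2 → 18 µg/mL × 422 mL ÷ 15000 µg/mL = 0.51 mL
zinc sulfate: C1V1 = C2V2 → 0.489 mM × 422 mL ÷ 34 mM = 6.07 mL
cyanocobalamin: 1.74 mg/L × 0.422 L = 0.73 mg
soluble starch: 28.4 g/L × 0.422 L = 11.98 g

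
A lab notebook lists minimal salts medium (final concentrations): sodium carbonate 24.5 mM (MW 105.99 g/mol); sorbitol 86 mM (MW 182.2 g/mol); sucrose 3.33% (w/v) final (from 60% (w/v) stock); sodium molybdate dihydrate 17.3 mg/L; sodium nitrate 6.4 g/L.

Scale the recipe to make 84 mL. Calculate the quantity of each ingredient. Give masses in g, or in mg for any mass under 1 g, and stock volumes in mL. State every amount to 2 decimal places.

sodium carbonate 218.13 mg; sorbitol 1.32 g; sucrose 4.66 mL; sodium molybdate dihydrate 1.45 mg; sodium nitrate 537.60 mg

Target volume = 84 mL = 0.084 L.
sodium carbonate: 24.5 mmol/L × 105.99 mg/mmol × 0.084 L = 218.13 mg
sorbitol: 86 mmol/L × 182.2 g/mol × 0.084 L ÷ 1000 = 1.32 g
sucrose: C1V1 = C2V2 → 3.33% ÷ 60% × 84 mL = 4.66 mL
sodium molybdate dihydrate: 17.3 mg/L × 0.084 L = 1.45 mg
sodium nitrate: 6.4 g/L × 0.084 L = 0.5376 g = 537.60 mg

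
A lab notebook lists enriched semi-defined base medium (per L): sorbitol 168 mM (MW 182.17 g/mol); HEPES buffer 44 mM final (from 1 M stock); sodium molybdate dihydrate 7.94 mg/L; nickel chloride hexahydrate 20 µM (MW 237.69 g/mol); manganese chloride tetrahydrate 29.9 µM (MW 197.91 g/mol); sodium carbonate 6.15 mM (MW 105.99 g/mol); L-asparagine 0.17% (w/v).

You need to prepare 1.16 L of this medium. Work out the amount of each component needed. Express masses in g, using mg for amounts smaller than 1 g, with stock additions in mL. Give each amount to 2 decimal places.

sorbitol 35.50 g; HEPES buffer 51.04 mL; sodium molybdate dihydrate 9.21 mg; nickel chloride hexahydrate 5.51 mg; manganese chloride tetrahydrate 6.86 mg; sodium carbonate 756.13 mg; L-asparagine 1.97 g

Working volume: 1.16 L.
sorbitol: 168 mmol/L × 182.17 g/mol × 1.16 L ÷ 1000 = 35.50 g
HEPES buffer: C1V1 = C2V2 → 44 mM × 1160 mL ÷ 1000 mM = 51.04 mL
sodium molybdate dihydrate: 7.94 mg/L × 1.16 L = 9.21 mg
nickel chloride hexahydrate: 20 µmol/L × 237.69 g/mol × 1.16 L ÷ 1000 = 5.51 mg
manganese chloride tetrahydrate: 29.9 µmol/L × 197.91 g/mol × 1.16 L ÷ 1000 = 6.86 mg
sodium carbonate: 6.15 mmol/L × 105.99 mg/mmol × 1.16 L = 756.13 mg
L-asparagine: 0.17% w/v = 1.7 g/L → 1.7 × 1.16 L = 1.97 g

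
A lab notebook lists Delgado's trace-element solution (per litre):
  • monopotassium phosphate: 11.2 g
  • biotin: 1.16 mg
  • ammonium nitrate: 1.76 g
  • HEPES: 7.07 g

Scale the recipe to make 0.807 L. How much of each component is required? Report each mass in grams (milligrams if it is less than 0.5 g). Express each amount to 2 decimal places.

Scale factor = 807 mL / 1000 mL = 0.807.
monopotassium phosphate: 11.2 g × (807 mL / 1000 mL) = 9.04 g
biotin: 1.16 mg × (807 mL / 1000 mL) = 0.94 mg
ammonium nitrate: 1.76 g × (807 mL / 1000 mL) = 1.42 g
HEPES: 7.07 g × (807 mL / 1000 mL) = 5.71 g

monopotassium phosphate 9.04 g; biotin 0.94 mg; ammonium nitrate 1.42 g; HEPES 5.71 g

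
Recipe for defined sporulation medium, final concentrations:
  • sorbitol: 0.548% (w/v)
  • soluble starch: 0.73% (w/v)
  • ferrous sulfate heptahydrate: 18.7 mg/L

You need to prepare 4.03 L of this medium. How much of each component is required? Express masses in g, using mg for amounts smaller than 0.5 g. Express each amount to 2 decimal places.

Scale factor relative to 1 L: 4.03.
sorbitol: 0.548 g per 100 mL × 4030 mL ÷ 100 = 22.08 g
soluble starch: 0.73% w/v = 7.3 g/L → 7.3 × 4.03 L = 29.42 g
ferrous sulfate heptahydrate: 18.7 mg/L × 4.03 L = 75.36 mg

sorbitol 22.08 g; soluble starch 29.42 g; ferrous sulfate heptahydrate 75.36 mg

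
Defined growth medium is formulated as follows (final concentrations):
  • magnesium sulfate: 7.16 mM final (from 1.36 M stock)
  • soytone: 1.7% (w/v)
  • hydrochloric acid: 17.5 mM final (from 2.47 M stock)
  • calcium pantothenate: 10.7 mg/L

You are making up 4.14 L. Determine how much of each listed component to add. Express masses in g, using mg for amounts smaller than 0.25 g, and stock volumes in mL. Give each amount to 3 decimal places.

Working volume: 4.14 L.
magnesium sulfate: dilute stock: 7.16 mM × 4140 mL ÷ 1360 mM = 21.796 mL
soytone: 1.7 g per 100 mL × 4140 mL ÷ 100 = 70.380 g
hydrochloric acid: dilute stock: 17.5 mM × 4140 mL ÷ 2470 mM = 29.332 mL
calcium pantothenate: 10.7 mg/L × 4.14 L = 44.298 mg

magnesium sulfate 21.796 mL; soytone 70.380 g; hydrochloric acid 29.332 mL; calcium pantothenate 44.298 mg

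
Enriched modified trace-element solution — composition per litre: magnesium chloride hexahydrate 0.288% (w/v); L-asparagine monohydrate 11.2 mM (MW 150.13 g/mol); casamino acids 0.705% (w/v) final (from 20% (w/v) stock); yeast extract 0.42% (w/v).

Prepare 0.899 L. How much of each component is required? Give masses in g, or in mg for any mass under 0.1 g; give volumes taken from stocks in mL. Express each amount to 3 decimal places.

magnesium chloride hexahydrate 2.589 g; L-asparagine monohydrate 1.512 g; casamino acids 31.690 mL; yeast extract 3.776 g

Scale factor relative to 1 L: 0.899.
magnesium chloride hexahydrate: 0.288 g per 100 mL × 899 mL ÷ 100 = 2.589 g
L-asparagine monohydrate: 11.2 mmol/L × 150.13 g/mol × 0.899 L ÷ 1000 = 1.512 g
casamino acids: V = C2·V2/C1 = 0.705% ÷ 20% × 899 mL = 31.690 mL
yeast extract: 0.42% w/v = 4.2 g/L → 4.2 × 0.899 L = 3.776 g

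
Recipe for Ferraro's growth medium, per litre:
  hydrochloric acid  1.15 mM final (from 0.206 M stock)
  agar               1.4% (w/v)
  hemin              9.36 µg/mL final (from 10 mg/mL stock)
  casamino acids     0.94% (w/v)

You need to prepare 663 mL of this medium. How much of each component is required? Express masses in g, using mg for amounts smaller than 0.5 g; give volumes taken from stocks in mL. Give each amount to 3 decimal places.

Target volume = 663 mL = 0.663 L.
hydrochloric acid: dilute stock: 1.15 mM × 663 mL ÷ 206 mM = 3.701 mL
agar: 1.4% w/v = 14 g/L → 14 × 0.663 L = 9.282 g
hemin: C1V1 = C2V2 → 9.36 µg/mL × 663 mL ÷ 10000 µg/mL = 0.621 mL
casamino acids: 0.94 g per 100 mL × 663 mL ÷ 100 = 6.232 g

hydrochloric acid 3.701 mL; agar 9.282 g; hemin 0.621 mL; casamino acids 6.232 g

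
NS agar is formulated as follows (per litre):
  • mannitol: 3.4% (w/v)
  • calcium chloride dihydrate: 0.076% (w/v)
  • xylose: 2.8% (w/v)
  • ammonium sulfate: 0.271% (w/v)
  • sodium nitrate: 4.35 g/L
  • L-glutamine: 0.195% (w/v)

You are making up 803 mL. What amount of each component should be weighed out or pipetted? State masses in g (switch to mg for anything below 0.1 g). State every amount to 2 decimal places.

Working volume: 803 mL = 0.803 L.
mannitol: 3.4 g per 100 mL × 803 mL ÷ 100 = 27.30 g
calcium chloride dihydrate: 0.076 g per 100 mL × 803 mL ÷ 100 = 0.61 g
xylose: 2.8% w/v = 28 g/L → 28 × 0.803 L = 22.48 g
ammonium sulfate: 0.271 g per 100 mL × 803 mL ÷ 100 = 2.18 g
sodium nitrate: 4.35 g/L × 0.803 L = 3.49 g
L-glutamine: 0.195% w/v = 1.95 g/L → 1.95 × 0.803 L = 1.57 g

mannitol 27.30 g; calcium chloride dihydrate 0.61 g; xylose 22.48 g; ammonium sulfate 2.18 g; sodium nitrate 3.49 g; L-glutamine 1.57 g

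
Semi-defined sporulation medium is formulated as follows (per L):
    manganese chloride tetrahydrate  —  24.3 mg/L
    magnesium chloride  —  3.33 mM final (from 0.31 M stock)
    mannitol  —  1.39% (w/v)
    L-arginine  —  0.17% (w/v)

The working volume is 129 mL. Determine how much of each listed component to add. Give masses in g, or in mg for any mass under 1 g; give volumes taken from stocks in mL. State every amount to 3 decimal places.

Scale factor relative to 1 L: 0.129.
manganese chloride tetrahydrate: 24.3 mg/L × 0.129 L = 3.135 mg
magnesium chloride: C1V1 = C2V2 → 3.33 mM × 129 mL ÷ 310 mM = 1.386 mL
mannitol: 1.39% w/v = 13.9 g/L → 13.9 × 0.129 L = 1.793 g
L-arginine: 0.17 g per 100 mL × 129 mL ÷ 100 = 0.2193 g = 219.300 mg

manganese chloride tetrahydrate 3.135 mg; magnesium chloride 1.386 mL; mannitol 1.793 g; L-arginine 219.300 mg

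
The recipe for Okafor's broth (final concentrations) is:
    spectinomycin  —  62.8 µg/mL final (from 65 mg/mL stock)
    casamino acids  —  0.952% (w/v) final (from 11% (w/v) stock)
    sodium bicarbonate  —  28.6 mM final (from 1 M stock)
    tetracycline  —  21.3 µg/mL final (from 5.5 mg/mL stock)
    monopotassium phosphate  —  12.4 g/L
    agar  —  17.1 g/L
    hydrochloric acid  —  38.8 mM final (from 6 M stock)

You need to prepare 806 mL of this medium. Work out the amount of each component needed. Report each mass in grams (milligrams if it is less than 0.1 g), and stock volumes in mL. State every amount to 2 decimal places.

Target volume = 806 mL = 0.806 L.
spectinomycin: C1V1 = C2V2 → 62.8 µg/mL × 806 mL ÷ 65000 µg/mL = 0.78 mL
casamino acids: V = C2·V2/C1 = 0.952% ÷ 11% × 806 mL = 69.76 mL
sodium bicarbonate: C1V1 = C2V2 → 28.6 mM × 806 mL ÷ 1000 mM = 23.05 mL
tetracycline: V = C2·V2/C1 = 21.3 µg/mL × 806 mL ÷ 5500 µg/mL = 3.12 mL
monopotassium phosphate: 12.4 g/L × 0.806 L = 9.99 g
agar: 17.1 g/L × 0.806 L = 13.78 g
hydrochloric acid: C1V1 = C2V2 → 38.8 mM × 806 mL ÷ 6000 mM = 5.21 mL

spectinomycin 0.78 mL; casamino acids 69.76 mL; sodium bicarbonate 23.05 mL; tetracycline 3.12 mL; monopotassium phosphate 9.99 g; agar 13.78 g; hydrochloric acid 5.21 mL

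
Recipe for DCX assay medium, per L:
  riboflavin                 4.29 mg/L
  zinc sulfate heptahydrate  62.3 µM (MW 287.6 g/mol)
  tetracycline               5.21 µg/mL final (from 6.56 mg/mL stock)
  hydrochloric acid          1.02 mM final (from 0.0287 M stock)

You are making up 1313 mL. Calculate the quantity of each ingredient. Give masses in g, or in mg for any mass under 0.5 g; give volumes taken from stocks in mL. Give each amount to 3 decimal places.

riboflavin 5.633 mg; zinc sulfate heptahydrate 23.526 mg; tetracycline 1.043 mL; hydrochloric acid 46.664 mL

Working volume: 1313 mL = 1.313 L.
riboflavin: 4.29 mg/L × 1.313 L = 5.633 mg
zinc sulfate heptahydrate: 62.3 µmol/L × 287.6 g/mol × 1.313 L ÷ 1000 = 23.526 mg
tetracycline: dilute stock: 5.21 µg/mL × 1313 mL ÷ 6560 µg/mL = 1.043 mL
hydrochloric acid: C1V1 = C2V2 → 1.02 mM × 1313 mL ÷ 28.7 mM = 46.664 mL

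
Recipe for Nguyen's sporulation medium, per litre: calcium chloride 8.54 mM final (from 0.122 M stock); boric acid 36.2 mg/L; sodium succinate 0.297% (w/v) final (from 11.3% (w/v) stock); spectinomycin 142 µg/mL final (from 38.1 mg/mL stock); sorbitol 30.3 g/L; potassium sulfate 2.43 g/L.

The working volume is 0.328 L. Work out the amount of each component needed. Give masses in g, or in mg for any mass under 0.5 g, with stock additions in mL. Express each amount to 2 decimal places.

calcium chloride 22.96 mL; boric acid 11.87 mg; sodium succinate 8.62 mL; spectinomycin 1.22 mL; sorbitol 9.94 g; potassium sulfate 0.80 g

Working volume: 0.328 L.
calcium chloride: C1V1 = C2V2 → 8.54 mM × 328 mL ÷ 122 mM = 22.96 mL
boric acid: 36.2 mg/L × 0.328 L = 11.87 mg
sodium succinate: C1V1 = C2V2 → 0.297% ÷ 11.3% × 328 mL = 8.62 mL
spectinomycin: V = C2·V2/C1 = 142 µg/mL × 328 mL ÷ 38100 µg/mL = 1.22 mL
sorbitol: 30.3 g/L × 0.328 L = 9.94 g
potassium sulfate: 2.43 g/L × 0.328 L = 0.80 g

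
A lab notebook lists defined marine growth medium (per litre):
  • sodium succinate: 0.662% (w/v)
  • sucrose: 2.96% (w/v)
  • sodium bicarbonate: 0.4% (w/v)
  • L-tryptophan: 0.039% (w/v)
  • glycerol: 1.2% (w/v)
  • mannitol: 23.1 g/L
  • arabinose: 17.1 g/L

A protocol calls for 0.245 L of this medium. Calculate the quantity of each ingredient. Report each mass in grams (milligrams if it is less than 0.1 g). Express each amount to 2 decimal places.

sodium succinate 1.62 g; sucrose 7.25 g; sodium bicarbonate 0.98 g; L-tryptophan 95.55 mg; glycerol 2.94 g; mannitol 5.66 g; arabinose 4.19 g

Working volume: 0.245 L.
sodium succinate: 0.662% w/v = 6.62 g/L → 6.62 × 0.245 L = 1.62 g
sucrose: 2.96 g per 100 mL × 245 mL ÷ 100 = 7.25 g
sodium bicarbonate: 0.4 g per 100 mL × 245 mL ÷ 100 = 0.98 g
L-tryptophan: 0.039% w/v = 0.39 g/L → 0.39 × 0.245 L = 0.09555 g = 95.55 mg
glycerol: 1.2 g per 100 mL × 245 mL ÷ 100 = 2.94 g
mannitol: 23.1 g/L × 0.245 L = 5.66 g
arabinose: 17.1 g/L × 0.245 L = 4.19 g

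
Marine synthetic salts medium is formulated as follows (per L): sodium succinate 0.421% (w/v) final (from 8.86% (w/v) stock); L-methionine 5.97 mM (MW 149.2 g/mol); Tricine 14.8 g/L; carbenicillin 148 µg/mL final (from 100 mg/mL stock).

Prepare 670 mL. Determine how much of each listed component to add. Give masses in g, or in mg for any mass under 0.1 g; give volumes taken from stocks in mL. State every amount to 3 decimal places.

Target volume = 670 mL = 0.67 L.
sodium succinate: V = C2·V2/C1 = 0.421% ÷ 8.86% × 670 mL = 31.836 mL
L-methionine: 5.97 mmol/L × 149.2 g/mol × 0.67 L ÷ 1000 = 0.597 g
Tricine: 14.8 g/L × 0.67 L = 9.916 g
carbenicillin: C1V1 = C2V2 → 148 µg/mL × 670 mL ÷ 100000 µg/mL = 0.992 mL

sodium succinate 31.836 mL; L-methionine 0.597 g; Tricine 9.916 g; carbenicillin 0.992 mL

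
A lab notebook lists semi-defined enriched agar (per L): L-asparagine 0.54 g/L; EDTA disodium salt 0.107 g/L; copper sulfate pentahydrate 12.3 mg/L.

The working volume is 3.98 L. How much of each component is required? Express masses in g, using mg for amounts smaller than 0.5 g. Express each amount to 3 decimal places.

Working volume: 3.98 L.
L-asparagine: 0.54 g/L × 3.98 L = 2.149 g
EDTA disodium salt: 0.107 g/L × 3.98 L = 0.42586 g = 425.860 mg
copper sulfate pentahydrate: 12.3 mg/L × 3.98 L = 48.954 mg

L-asparagine 2.149 g; EDTA disodium salt 425.860 mg; copper sulfate pentahydrate 48.954 mg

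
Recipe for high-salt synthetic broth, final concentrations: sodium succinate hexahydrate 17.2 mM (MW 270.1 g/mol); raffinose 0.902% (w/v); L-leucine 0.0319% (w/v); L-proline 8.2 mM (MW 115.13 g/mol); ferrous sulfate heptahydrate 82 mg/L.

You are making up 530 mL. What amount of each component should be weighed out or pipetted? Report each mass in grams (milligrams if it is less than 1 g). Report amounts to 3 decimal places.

sodium succinate hexahydrate 2.462 g; raffinose 4.781 g; L-leucine 169.070 mg; L-proline 500.355 mg; ferrous sulfate heptahydrate 43.460 mg

Target volume = 530 mL = 0.53 L.
sodium succinate hexahydrate: 17.2 mmol/L × 270.1 g/mol × 0.53 L ÷ 1000 = 2.462 g
raffinose: 0.902% w/v = 9.02 g/L → 9.02 × 0.53 L = 4.781 g
L-leucine: 0.0319% w/v = 0.319 g/L → 0.319 × 0.53 L = 0.16907 g = 169.070 mg
L-proline: 8.2 mmol/L × 115.13 mg/mmol × 0.53 L = 500.355 mg
ferrous sulfate heptahydrate: 82 mg/L × 0.53 L = 43.460 mg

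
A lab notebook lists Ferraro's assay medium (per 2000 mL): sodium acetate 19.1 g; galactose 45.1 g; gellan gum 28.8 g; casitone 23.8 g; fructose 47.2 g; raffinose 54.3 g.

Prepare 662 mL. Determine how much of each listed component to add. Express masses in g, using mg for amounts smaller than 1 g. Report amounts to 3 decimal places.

Ratio of target to recipe volume: 662 / 2000 = 0.331.
sodium acetate: 19.1 g × (662 mL / 2000 mL) = 6.322 g
galactose: 45.1 g × (662 mL / 2000 mL) = 14.928 g
gellan gum: 28.8 g × (662 mL / 2000 mL) = 9.533 g
casitone: 23.8 g × (662 mL / 2000 mL) = 7.878 g
fructose: 47.2 g × (662 mL / 2000 mL) = 15.623 g
raffinose: 54.3 g × (662 mL / 2000 mL) = 17.973 g

sodium acetate 6.322 g; galactose 14.928 g; gellan gum 9.533 g; casitone 7.878 g; fructose 15.623 g; raffinose 17.973 g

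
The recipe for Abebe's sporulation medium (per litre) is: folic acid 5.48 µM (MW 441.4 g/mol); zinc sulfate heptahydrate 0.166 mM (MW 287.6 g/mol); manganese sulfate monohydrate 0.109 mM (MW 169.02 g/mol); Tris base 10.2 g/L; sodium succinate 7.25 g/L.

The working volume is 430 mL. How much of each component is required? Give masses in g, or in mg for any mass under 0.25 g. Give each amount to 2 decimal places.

folic acid 1.04 mg; zinc sulfate heptahydrate 20.53 mg; manganese sulfate monohydrate 7.92 mg; Tris base 4.39 g; sodium succinate 3.12 g

Working volume: 430 mL = 0.43 L.
folic acid: 5.48 µmol/L × 441.4 g/mol × 0.43 L ÷ 1000 = 1.04 mg
zinc sulfate heptahydrate: 0.166 mmol/L × 287.6 mg/mmol × 0.43 L = 20.53 mg
manganese sulfate monohydrate: 0.109 mmol/L × 169.02 mg/mmol × 0.43 L = 7.92 mg
Tris base: 10.2 g/L × 0.43 L = 4.39 g
sodium succinate: 7.25 g/L × 0.43 L = 3.12 g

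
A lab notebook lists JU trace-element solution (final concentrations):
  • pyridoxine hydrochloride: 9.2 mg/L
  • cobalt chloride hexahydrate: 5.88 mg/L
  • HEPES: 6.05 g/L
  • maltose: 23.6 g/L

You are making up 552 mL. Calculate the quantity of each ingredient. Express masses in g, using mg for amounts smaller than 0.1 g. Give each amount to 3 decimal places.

Scale factor relative to 1 L: 0.552.
pyridoxine hydrochloride: 9.2 mg/L × 0.552 L = 5.078 mg
cobalt chloride hexahydrate: 5.88 mg/L × 0.552 L = 3.246 mg
HEPES: 6.05 g/L × 0.552 L = 3.340 g
maltose: 23.6 g/L × 0.552 L = 13.027 g

pyridoxine hydrochloride 5.078 mg; cobalt chloride hexahydrate 3.246 mg; HEPES 3.340 g; maltose 13.027 g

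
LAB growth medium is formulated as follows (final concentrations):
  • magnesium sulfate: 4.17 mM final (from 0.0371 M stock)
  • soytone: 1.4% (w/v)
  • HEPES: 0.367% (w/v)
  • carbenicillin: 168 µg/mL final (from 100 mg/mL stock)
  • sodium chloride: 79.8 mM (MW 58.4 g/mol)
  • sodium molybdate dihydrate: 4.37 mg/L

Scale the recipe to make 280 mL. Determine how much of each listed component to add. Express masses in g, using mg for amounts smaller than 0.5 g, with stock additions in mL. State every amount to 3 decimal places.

Working volume: 280 mL = 0.28 L.
magnesium sulfate: V = C2·V2/C1 = 4.17 mM × 280 mL ÷ 37.1 mM = 31.472 mL
soytone: 1.4% w/v = 14 g/L → 14 × 0.28 L = 3.920 g
HEPES: 0.367 g per 100 mL × 280 mL ÷ 100 = 1.028 g
carbenicillin: V = C2·V2/C1 = 168 µg/mL × 280 mL ÷ 100000 µg/mL = 0.470 mL
sodium chloride: 79.8 mmol/L × 58.4 g/mol × 0.28 L ÷ 1000 = 1.305 g
sodium molybdate dihydrate: 4.37 mg/L × 0.28 L = 1.224 mg

magnesium sulfate 31.472 mL; soytone 3.920 g; HEPES 1.028 g; carbenicillin 0.470 mL; sodium chloride 1.305 g; sodium molybdate dihydrate 1.224 mg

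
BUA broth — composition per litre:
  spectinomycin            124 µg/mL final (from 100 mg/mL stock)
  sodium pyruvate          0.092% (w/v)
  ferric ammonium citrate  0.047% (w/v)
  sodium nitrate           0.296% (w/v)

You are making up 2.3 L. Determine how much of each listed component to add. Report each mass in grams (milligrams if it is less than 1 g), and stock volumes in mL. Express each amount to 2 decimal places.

Scale factor relative to 1 L: 2.3.
spectinomycin: V = C2·V2/C1 = 124 µg/mL × 2300 mL ÷ 100000 µg/mL = 2.85 mL
sodium pyruvate: 0.092 g per 100 mL × 2300 mL ÷ 100 = 2.12 g
ferric ammonium citrate: 0.047 g per 100 mL × 2300 mL ÷ 100 = 1.08 g
sodium nitrate: 0.296% w/v = 2.96 g/L → 2.96 × 2.3 L = 6.81 g

spectinomycin 2.85 mL; sodium pyruvate 2.12 g; ferric ammonium citrate 1.08 g; sodium nitrate 6.81 g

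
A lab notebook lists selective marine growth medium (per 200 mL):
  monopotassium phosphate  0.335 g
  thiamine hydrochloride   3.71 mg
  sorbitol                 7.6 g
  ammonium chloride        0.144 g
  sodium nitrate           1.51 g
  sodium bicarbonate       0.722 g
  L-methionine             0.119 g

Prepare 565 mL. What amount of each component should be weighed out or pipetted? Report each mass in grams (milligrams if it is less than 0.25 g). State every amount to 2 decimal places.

monopotassium phosphate 0.95 g; thiamine hydrochloride 10.48 mg; sorbitol 21.47 g; ammonium chloride 0.41 g; sodium nitrate 4.27 g; sodium bicarbonate 2.04 g; L-methionine 0.34 g

Ratio of target to recipe volume: 565 / 200 = 2.825.
monopotassium phosphate: 0.335 g × (565 mL / 200 mL) = 0.95 g
thiamine hydrochloride: 3.71 mg × (565 mL / 200 mL) = 10.48 mg
sorbitol: 7.6 g × (565 mL / 200 mL) = 21.47 g
ammonium chloride: 0.144 g × (565 mL / 200 mL) = 0.41 g
sodium nitrate: 1.51 g × (565 mL / 200 mL) = 4.27 g
sodium bicarbonate: 0.722 g × (565 mL / 200 mL) = 2.04 g
L-methionine: 0.119 g × (565 mL / 200 mL) = 0.34 g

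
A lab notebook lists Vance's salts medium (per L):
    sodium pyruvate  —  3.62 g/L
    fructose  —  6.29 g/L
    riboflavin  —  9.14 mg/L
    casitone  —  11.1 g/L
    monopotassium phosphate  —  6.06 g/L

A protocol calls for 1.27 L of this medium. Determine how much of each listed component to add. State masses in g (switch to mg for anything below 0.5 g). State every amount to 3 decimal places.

Scale factor relative to 1 L: 1.27.
sodium pyruvate: 3.62 g/L × 1.27 L = 4.597 g
fructose: 6.29 g/L × 1.27 L = 7.988 g
riboflavin: 9.14 mg/L × 1.27 L = 11.608 mg
casitone: 11.1 g/L × 1.27 L = 14.097 g
monopotassium phosphate: 6.06 g/L × 1.27 L = 7.696 g

sodium pyruvate 4.597 g; fructose 7.988 g; riboflavin 11.608 mg; casitone 14.097 g; monopotassium phosphate 7.696 g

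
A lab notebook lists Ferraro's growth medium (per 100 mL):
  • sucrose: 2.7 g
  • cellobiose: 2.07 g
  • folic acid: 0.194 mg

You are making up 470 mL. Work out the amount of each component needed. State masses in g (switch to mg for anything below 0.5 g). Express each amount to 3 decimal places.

Scale factor = 470 mL / 100 mL = 4.7.
sucrose: 2.7 g × (470 mL / 100 mL) = 12.690 g
cellobiose: 2.07 g × (470 mL / 100 mL) = 9.729 g
folic acid: 0.194 mg × (470 mL / 100 mL) = 0.912 mg

sucrose 12.690 g; cellobiose 9.729 g; folic acid 0.912 mg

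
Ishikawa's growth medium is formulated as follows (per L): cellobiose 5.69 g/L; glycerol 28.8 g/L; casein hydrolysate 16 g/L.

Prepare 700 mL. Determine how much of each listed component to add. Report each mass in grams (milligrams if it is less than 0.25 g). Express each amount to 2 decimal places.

cellobiose 3.98 g; glycerol 20.16 g; casein hydrolysate 11.20 g

Scale factor relative to 1 L: 0.7.
cellobiose: 5.69 g/L × 0.7 L = 3.98 g
glycerol: 28.8 g/L × 0.7 L = 20.16 g
casein hydrolysate: 16 g/L × 0.7 L = 11.20 g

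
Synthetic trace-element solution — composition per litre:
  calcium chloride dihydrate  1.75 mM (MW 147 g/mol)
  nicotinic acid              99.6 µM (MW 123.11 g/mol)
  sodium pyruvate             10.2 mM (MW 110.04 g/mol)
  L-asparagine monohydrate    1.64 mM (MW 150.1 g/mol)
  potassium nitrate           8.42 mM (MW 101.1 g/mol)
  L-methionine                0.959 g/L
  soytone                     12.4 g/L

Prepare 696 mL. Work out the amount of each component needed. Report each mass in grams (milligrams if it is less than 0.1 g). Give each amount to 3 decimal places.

Working volume: 696 mL = 0.696 L.
calcium chloride dihydrate: 1.75 mmol/L × 147 g/mol × 0.696 L ÷ 1000 = 0.179 g
nicotinic acid: 99.6 µmol/L × 123.11 g/mol × 0.696 L ÷ 1000 = 8.534 mg
sodium pyruvate: 10.2 mmol/L × 110.04 g/mol × 0.696 L ÷ 1000 = 0.781 g
L-asparagine monohydrate: 1.64 mmol/L × 150.1 g/mol × 0.696 L ÷ 1000 = 0.171 g
potassium nitrate: 8.42 mmol/L × 101.1 g/mol × 0.696 L ÷ 1000 = 0.592 g
L-methionine: 0.959 g/L × 0.696 L = 0.667 g
soytone: 12.4 g/L × 0.696 L = 8.630 g

calcium chloride dihydrate 0.179 g; nicotinic acid 8.534 mg; sodium pyruvate 0.781 g; L-asparagine monohydrate 0.171 g; potassium nitrate 0.592 g; L-methionine 0.667 g; soytone 8.630 g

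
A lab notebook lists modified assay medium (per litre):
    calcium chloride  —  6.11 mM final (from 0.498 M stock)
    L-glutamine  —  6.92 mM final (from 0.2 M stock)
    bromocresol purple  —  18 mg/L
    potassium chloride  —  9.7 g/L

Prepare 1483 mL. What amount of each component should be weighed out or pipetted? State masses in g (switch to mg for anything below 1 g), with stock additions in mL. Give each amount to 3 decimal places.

calcium chloride 18.195 mL; L-glutamine 51.312 mL; bromocresol purple 26.694 mg; potassium chloride 14.385 g

Scale factor relative to 1 L: 1.483.
calcium chloride: dilute stock: 6.11 mM × 1483 mL ÷ 498 mM = 18.195 mL
L-glutamine: C1V1 = C2V2 → 6.92 mM × 1483 mL ÷ 200 mM = 51.312 mL
bromocresol purple: 18 mg/L × 1.483 L = 26.694 mg
potassium chloride: 9.7 g/L × 1.483 L = 14.385 g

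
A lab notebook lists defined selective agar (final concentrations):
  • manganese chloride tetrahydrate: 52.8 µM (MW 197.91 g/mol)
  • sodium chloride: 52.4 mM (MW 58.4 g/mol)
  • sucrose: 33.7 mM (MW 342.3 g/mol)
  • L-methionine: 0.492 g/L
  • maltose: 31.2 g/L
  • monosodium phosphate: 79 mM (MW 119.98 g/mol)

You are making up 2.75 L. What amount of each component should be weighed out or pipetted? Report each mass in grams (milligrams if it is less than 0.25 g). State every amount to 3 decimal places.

manganese chloride tetrahydrate 28.737 mg; sodium chloride 8.415 g; sucrose 31.723 g; L-methionine 1.353 g; maltose 85.800 g; monosodium phosphate 26.066 g

Working volume: 2.75 L.
manganese chloride tetrahydrate: 52.8 µmol/L × 197.91 g/mol × 2.75 L ÷ 1000 = 28.737 mg
sodium chloride: 52.4 mmol/L × 58.4 g/mol × 2.75 L ÷ 1000 = 8.415 g
sucrose: 33.7 mmol/L × 342.3 g/mol × 2.75 L ÷ 1000 = 31.723 g
L-methionine: 0.492 g/L × 2.75 L = 1.353 g
maltose: 31.2 g/L × 2.75 L = 85.800 g
monosodium phosphate: 79 mmol/L × 119.98 g/mol × 2.75 L ÷ 1000 = 26.066 g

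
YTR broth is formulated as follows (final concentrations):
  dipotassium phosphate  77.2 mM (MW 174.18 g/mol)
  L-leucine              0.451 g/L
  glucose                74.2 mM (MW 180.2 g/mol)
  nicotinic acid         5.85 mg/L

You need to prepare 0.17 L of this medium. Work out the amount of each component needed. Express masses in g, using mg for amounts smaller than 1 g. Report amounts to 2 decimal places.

Scale factor relative to 1 L: 0.17.
dipotassium phosphate: 77.2 mmol/L × 174.18 g/mol × 0.17 L ÷ 1000 = 2.29 g
L-leucine: 0.451 g/L × 0.17 L = 0.07667 g = 76.67 mg
glucose: 74.2 mmol/L × 180.2 g/mol × 0.17 L ÷ 1000 = 2.27 g
nicotinic acid: 5.85 mg/L × 0.17 L = 0.99 mg

dipotassium phosphate 2.29 g; L-leucine 76.67 mg; glucose 2.27 g; nicotinic acid 0.99 mg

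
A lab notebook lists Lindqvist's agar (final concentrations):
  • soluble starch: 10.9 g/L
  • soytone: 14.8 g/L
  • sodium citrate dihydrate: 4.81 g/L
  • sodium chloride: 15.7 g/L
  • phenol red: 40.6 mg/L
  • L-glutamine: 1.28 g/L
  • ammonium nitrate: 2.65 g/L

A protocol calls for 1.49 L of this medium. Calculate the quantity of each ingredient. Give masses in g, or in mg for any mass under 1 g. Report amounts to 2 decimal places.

Scale factor relative to 1 L: 1.49.
soluble starch: 10.9 g/L × 1.49 L = 16.24 g
soytone: 14.8 g/L × 1.49 L = 22.05 g
sodium citrate dihydrate: 4.81 g/L × 1.49 L = 7.17 g
sodium chloride: 15.7 g/L × 1.49 L = 23.39 g
phenol red: 40.6 mg/L × 1.49 L = 60.49 mg
L-glutamine: 1.28 g/L × 1.49 L = 1.91 g
ammonium nitrate: 2.65 g/L × 1.49 L = 3.95 g

soluble starch 16.24 g; soytone 22.05 g; sodium citrate dihydrate 7.17 g; sodium chloride 23.39 g; phenol red 60.49 mg; L-glutamine 1.91 g; ammonium nitrate 3.95 g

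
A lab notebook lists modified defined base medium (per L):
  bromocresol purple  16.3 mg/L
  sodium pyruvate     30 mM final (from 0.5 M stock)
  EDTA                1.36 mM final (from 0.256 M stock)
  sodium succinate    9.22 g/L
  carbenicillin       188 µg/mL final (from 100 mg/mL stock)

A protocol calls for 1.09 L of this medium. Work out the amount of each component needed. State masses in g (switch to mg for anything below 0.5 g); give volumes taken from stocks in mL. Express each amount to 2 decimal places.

bromocresol purple 17.77 mg; sodium pyruvate 65.40 mL; EDTA 5.79 mL; sodium succinate 10.05 g; carbenicillin 2.05 mL

Working volume: 1.09 L.
bromocresol purple: 16.3 mg/L × 1.09 L = 17.77 mg
sodium pyruvate: dilute stock: 30 mM × 1090 mL ÷ 500 mM = 65.40 mL
EDTA: V = C2·V2/C1 = 1.36 mM × 1090 mL ÷ 256 mM = 5.79 mL
sodium succinate: 9.22 g/L × 1.09 L = 10.05 g
carbenicillin: C1V1 = C2V2 → 188 µg/mL × 1090 mL ÷ 100000 µg/mL = 2.05 mL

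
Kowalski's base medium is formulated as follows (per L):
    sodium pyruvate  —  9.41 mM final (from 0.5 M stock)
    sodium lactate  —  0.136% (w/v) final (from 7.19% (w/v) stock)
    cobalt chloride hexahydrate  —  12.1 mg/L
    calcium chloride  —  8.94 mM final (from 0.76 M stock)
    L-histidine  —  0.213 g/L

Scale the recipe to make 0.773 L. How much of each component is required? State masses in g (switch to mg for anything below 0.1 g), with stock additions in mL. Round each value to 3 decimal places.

Scale factor relative to 1 L: 0.773.
sodium pyruvate: dilute stock: 9.41 mM × 773 mL ÷ 500 mM = 14.548 mL
sodium lactate: dilute stock: 0.136% ÷ 7.19% × 773 mL = 14.621 mL
cobalt chloride hexahydrate: 12.1 mg/L × 0.773 L = 9.353 mg
calcium chloride: V = C2·V2/C1 = 8.94 mM × 773 mL ÷ 760 mM = 9.093 mL
L-histidine: 0.213 g/L × 0.773 L = 0.165 g

sodium pyruvate 14.548 mL; sodium lactate 14.621 mL; cobalt chloride hexahydrate 9.353 mg; calcium chloride 9.093 mL; L-histidine 0.165 g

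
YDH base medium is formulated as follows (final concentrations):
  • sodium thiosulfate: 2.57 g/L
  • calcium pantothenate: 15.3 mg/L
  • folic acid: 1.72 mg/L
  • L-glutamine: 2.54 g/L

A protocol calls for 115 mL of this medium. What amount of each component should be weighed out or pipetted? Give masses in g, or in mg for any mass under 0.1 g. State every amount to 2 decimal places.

sodium thiosulfate 0.30 g; calcium pantothenate 1.76 mg; folic acid 0.20 mg; L-glutamine 0.29 g

Working volume: 115 mL = 0.115 L.
sodium thiosulfate: 2.57 g/L × 0.115 L = 0.30 g
calcium pantothenate: 15.3 mg/L × 0.115 L = 1.76 mg
folic acid: 1.72 mg/L × 0.115 L = 0.20 mg
L-glutamine: 2.54 g/L × 0.115 L = 0.29 g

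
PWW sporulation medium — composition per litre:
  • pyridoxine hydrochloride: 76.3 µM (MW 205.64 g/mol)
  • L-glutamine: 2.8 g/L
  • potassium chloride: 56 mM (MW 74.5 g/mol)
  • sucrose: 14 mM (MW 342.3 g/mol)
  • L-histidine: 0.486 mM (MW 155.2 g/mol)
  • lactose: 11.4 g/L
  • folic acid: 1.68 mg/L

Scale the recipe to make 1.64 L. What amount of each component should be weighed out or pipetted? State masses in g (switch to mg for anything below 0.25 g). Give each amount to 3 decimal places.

pyridoxine hydrochloride 25.732 mg; L-glutamine 4.592 g; potassium chloride 6.842 g; sucrose 7.859 g; L-histidine 123.701 mg; lactose 18.696 g; folic acid 2.755 mg

Scale factor relative to 1 L: 1.64.
pyridoxine hydrochloride: 76.3 µmol/L × 205.64 g/mol × 1.64 L ÷ 1000 = 25.732 mg
L-glutamine: 2.8 g/L × 1.64 L = 4.592 g
potassium chloride: 56 mmol/L × 74.5 g/mol × 1.64 L ÷ 1000 = 6.842 g
sucrose: 14 mmol/L × 342.3 g/mol × 1.64 L ÷ 1000 = 7.859 g
L-histidine: 0.486 mmol/L × 155.2 mg/mmol × 1.64 L = 123.701 mg
lactose: 11.4 g/L × 1.64 L = 18.696 g
folic acid: 1.68 mg/L × 1.64 L = 2.755 mg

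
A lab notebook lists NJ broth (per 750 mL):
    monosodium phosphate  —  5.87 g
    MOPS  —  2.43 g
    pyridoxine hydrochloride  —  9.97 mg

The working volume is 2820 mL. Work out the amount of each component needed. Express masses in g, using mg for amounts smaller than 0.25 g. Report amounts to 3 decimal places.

Ratio of target to recipe volume: 2820 / 750 = 3.76.
monosodium phosphate: 5.87 g × (2820 mL / 750 mL) = 22.071 g
MOPS: 2.43 g × (2820 mL / 750 mL) = 9.137 g
pyridoxine hydrochloride: 9.97 mg × (2820 mL / 750 mL) = 37.487 mg

monosodium phosphate 22.071 g; MOPS 9.137 g; pyridoxine hydrochloride 37.487 mg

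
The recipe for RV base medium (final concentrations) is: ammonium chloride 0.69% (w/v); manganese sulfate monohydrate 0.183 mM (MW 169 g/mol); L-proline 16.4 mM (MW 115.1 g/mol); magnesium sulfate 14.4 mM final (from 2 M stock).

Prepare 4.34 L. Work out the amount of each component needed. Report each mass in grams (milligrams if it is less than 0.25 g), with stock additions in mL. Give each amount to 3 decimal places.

ammonium chloride 29.946 g; manganese sulfate monohydrate 134.223 mg; L-proline 8.192 g; magnesium sulfate 31.248 mL

Working volume: 4.34 L.
ammonium chloride: 0.69 g per 100 mL × 4340 mL ÷ 100 = 29.946 g
manganese sulfate monohydrate: 0.183 mmol/L × 169 mg/mmol × 4.34 L = 134.223 mg
L-proline: 16.4 mmol/L × 115.1 g/mol × 4.34 L ÷ 1000 = 8.192 g
magnesium sulfate: dilute stock: 14.4 mM × 4340 mL ÷ 2000 mM = 31.248 mL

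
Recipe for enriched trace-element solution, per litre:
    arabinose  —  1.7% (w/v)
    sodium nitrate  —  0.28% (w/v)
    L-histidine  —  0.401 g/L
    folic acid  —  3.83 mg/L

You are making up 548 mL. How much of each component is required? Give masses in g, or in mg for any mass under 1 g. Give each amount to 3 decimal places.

Target volume = 548 mL = 0.548 L.
arabinose: 1.7 g per 100 mL × 548 mL ÷ 100 = 9.316 g
sodium nitrate: 0.28 g per 100 mL × 548 mL ÷ 100 = 1.534 g
L-histidine: 0.401 g/L × 0.548 L = 0.219748 g = 219.748 mg
folic acid: 3.83 mg/L × 0.548 L = 2.099 mg

arabinose 9.316 g; sodium nitrate 1.534 g; L-histidine 219.748 mg; folic acid 2.099 mg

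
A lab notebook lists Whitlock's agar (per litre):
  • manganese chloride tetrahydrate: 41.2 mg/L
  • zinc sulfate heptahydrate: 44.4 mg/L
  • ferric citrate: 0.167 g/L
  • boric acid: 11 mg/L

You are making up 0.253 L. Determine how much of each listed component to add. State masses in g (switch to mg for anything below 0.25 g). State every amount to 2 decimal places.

Working volume: 0.253 L.
manganese chloride tetrahydrate: 41.2 mg/L × 0.253 L = 10.42 mg
zinc sulfate heptahydrate: 44.4 mg/L × 0.253 L = 11.23 mg
ferric citrate: 0.167 g/L × 0.253 L = 0.042251 g = 42.25 mg
boric acid: 11 mg/L × 0.253 L = 2.78 mg

manganese chloride tetrahydrate 10.42 mg; zinc sulfate heptahydrate 11.23 mg; ferric citrate 42.25 mg; boric acid 2.78 mg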